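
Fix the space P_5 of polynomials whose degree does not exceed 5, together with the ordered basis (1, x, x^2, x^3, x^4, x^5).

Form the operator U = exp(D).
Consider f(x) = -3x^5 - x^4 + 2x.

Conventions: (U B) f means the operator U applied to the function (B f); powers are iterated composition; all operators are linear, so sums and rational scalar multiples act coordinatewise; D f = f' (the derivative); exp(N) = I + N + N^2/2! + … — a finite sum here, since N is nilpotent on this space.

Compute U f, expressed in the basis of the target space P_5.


order-1 term: -15x^4 - 4x^3 + 2
order-2 term: -30x^3 - 6x^2
order-3 term: -30x^2 - 4x
order-4 term: -15x - 1
order-5 term: -3
the series for exp(D) f terminates at order 5
exp(D) f = -3x^5 - 16x^4 - 34x^3 - 36x^2 - 17x - 2

the result is g(x) = -3x^5 - 16x^4 - 34x^3 - 36x^2 - 17x - 2


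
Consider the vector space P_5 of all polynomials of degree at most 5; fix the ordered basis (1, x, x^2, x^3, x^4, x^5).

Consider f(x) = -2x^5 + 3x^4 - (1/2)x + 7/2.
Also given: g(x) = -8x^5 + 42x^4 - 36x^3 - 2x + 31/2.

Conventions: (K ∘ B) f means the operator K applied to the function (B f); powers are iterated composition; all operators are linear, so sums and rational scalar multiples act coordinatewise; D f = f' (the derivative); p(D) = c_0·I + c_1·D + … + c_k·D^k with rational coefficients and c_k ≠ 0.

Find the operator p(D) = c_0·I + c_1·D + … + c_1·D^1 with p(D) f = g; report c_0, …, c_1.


D^0 f = -2x^5 + 3x^4 - (1/2)x + 7/2
D^1 f = -10x^4 + 12x^3 - 1/2
matching coefficients of g against c_0 f + c_1 Df + … from the top degree down determines the c_i
solution: c_0 = 4, c_1 = -3

c_0 = 4, c_1 = -3


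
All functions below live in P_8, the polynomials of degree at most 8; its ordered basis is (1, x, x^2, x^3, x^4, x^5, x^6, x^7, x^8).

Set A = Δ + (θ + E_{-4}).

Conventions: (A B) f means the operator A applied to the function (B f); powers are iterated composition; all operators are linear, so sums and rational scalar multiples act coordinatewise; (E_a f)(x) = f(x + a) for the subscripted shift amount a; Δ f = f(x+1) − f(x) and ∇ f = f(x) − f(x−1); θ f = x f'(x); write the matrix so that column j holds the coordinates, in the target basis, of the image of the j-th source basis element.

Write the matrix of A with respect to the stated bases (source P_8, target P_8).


image of 1: 1
image of x: 2x - 3
image of x^2: 3x^2 - 6x + 17
image of x^3: 4x^3 - 9x^2 + 51x - 63
image of x^4: 5x^4 - 12x^3 + 102x^2 - 252x + 257
image of x^5: 6x^5 - 15x^4 + 170x^3 - 630x^2 + 1285x - 1023
image of x^6: 7x^6 - 18x^5 + 255x^4 - 1260x^3 + 3855x^2 - 6138x + 4097
image of x^7: 8x^7 - 21x^6 + 357x^5 - 2205x^4 + 8995x^3 - 21483x^2 + 28679x - 16383
image of x^8: 9x^8 - 24x^7 + 476x^6 - 3528x^5 + 17990x^4 - 57288x^3 + 114716x^2 - 131064x + 65537
each image's coordinates form column j of the matrix

the matrix is [[1, -3, 17, -63, 257, -1023, 4097, -16383, 65537]; [0, 2, -6, 51, -252, 1285, -6138, 28679, -131064]; [0, 0, 3, -9, 102, -630, 3855, -21483, 114716]; [0, 0, 0, 4, -12, 170, -1260, 8995, -57288]; [0, 0, 0, 0, 5, -15, 255, -2205, 17990]; [0, 0, 0, 0, 0, 6, -18, 357, -3528]; [0, 0, 0, 0, 0, 0, 7, -21, 476]; [0, 0, 0, 0, 0, 0, 0, 8, -24]; [0, 0, 0, 0, 0, 0, 0, 0, 9]] (rows listed top to bottom)


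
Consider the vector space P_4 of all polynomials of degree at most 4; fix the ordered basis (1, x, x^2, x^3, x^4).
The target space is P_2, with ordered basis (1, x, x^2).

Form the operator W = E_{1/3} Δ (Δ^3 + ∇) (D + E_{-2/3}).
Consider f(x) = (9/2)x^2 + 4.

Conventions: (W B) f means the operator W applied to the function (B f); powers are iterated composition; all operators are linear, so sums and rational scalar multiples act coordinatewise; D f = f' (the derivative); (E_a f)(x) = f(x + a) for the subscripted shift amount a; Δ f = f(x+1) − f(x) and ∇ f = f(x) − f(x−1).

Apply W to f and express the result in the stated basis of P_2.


D f = 9x
E_{-2/3} f = (9/2)x^2 - 6x + 6
(D + E_{-2/3}) f = (9/2)x^2 + 3x + 6
Δ (D + E_{-2/3}) f = 9x + 15/2
Δ Δ (D + E_{-2/3}) f = 9
Δ Δ Δ (D + E_{-2/3}) f = 0
∇ (D + E_{-2/3}) f = 9x - 3/2
(Δ^3 + ∇) (D + E_{-2/3}) f = 9x - 3/2
Δ (Δ^3 + ∇) (D + E_{-2/3}) f = 9
E_{1/3} Δ (Δ^3 + ∇) (D + E_{-2/3}) f = 9

the image equals g(x) = 9


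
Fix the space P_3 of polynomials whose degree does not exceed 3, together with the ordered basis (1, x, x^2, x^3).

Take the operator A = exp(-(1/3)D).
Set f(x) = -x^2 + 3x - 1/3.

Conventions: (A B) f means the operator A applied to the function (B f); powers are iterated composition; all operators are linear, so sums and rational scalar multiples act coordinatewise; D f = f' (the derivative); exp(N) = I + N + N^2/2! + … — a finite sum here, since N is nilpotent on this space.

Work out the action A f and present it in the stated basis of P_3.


g(x) = -x^2 + (11/3)x - 13/9

order-1 term: (2/3)x - 1
order-2 term: -1/9
the series for exp(-(1/3)D) f terminates at order 2
exp(-(1/3)D) f = -x^2 + (11/3)x - 13/9


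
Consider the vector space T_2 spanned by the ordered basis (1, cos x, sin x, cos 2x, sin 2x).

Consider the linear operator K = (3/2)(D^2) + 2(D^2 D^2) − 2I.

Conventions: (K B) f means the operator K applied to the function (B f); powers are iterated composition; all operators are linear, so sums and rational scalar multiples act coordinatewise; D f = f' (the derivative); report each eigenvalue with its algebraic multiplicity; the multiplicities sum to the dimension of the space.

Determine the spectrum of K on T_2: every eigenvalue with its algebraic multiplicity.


image of 1: -2
image of cos x: -(3/2)cos x
image of sin x: -(3/2)sin x
image of cos 2x: 24cos 2x
image of sin 2x: 24sin 2x
the matrix is diagonal; its diagonal is (-2, -3/2, -3/2, 24, 24)
for a triangular matrix the eigenvalues are the diagonal entries, with algebraic multiplicity their repetition count

λ = -2 (multiplicity 1), λ = -3/2 (multiplicity 2), λ = 24 (multiplicity 2)


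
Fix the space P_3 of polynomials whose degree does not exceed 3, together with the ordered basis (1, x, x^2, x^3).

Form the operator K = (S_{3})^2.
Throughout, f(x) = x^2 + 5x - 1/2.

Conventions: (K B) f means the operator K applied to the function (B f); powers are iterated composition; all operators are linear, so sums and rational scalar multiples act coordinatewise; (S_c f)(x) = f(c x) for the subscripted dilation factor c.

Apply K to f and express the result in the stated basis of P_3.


S_{3} f = 9x^2 + 15x - 1/2
S_{3} S_{3} f = 81x^2 + 45x - 1/2

g(x) = 81x^2 + 45x - 1/2


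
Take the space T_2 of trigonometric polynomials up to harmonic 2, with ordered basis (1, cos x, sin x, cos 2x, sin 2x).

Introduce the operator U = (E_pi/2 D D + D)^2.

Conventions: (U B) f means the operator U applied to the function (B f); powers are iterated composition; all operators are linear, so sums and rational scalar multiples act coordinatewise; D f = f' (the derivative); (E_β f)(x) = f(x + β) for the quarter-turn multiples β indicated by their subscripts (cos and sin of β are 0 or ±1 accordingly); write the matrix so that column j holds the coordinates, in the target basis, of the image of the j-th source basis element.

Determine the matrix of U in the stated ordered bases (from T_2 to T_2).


the matrix is [[0, 0, 0, 0, 0]; [0, 0, 0, 0, 0]; [0, 0, 0, 0, 0]; [0, 0, 0, 12, 16]; [0, 0, 0, -16, 12]] (rows listed top to bottom)

image of 1: 0
image of cos x: 0
image of sin x: 0
image of cos 2x: 12cos 2x - 16sin 2x
image of sin 2x: 16cos 2x + 12sin 2x
each image's coordinates form column j of the matrix


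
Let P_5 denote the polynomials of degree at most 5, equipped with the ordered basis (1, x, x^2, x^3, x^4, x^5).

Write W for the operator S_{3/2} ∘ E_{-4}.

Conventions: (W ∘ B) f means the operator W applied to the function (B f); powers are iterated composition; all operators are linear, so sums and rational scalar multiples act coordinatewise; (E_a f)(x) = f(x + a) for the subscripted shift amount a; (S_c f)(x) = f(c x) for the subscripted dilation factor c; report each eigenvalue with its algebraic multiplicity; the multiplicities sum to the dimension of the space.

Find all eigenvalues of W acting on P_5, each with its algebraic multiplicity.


image of 1: 1
image of x: (3/2)x - 4
image of x^2: (9/4)x^2 - 12x + 16
image of x^3: (27/8)x^3 - 27x^2 + 72x - 64
image of x^4: (81/16)x^4 - 54x^3 + 216x^2 - 384x + 256
image of x^5: (243/32)x^5 - (405/4)x^4 + 540x^3 - 1440x^2 + 1920x - 1024
the matrix is upper triangular; its diagonal is (1, 3/2, 9/4, 27/8, 81/16, 243/32)
for a triangular matrix the eigenvalues are the diagonal entries, with algebraic multiplicity their repetition count

λ = 1 (multiplicity 1), λ = 3/2 (multiplicity 1), λ = 9/4 (multiplicity 1), λ = 27/8 (multiplicity 1), λ = 81/16 (multiplicity 1), λ = 243/32 (multiplicity 1)


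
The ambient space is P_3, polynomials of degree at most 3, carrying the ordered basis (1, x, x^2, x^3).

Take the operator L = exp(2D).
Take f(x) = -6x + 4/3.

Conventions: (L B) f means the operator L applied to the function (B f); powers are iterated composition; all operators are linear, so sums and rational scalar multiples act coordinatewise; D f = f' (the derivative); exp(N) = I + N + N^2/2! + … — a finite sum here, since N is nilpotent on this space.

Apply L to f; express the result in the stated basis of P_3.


the image equals g(x) = -6x - 32/3

order-1 term: -12
the series for exp(2D) f terminates at order 1
exp(2D) f = -6x - 32/3


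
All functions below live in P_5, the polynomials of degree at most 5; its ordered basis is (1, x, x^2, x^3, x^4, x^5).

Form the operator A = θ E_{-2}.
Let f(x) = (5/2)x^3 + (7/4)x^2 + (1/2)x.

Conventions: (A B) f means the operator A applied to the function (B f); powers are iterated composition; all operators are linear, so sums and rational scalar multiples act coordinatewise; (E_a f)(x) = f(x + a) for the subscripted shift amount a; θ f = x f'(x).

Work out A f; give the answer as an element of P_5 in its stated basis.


g(x) = (15/2)x^3 - (53/2)x^2 + (47/2)x

E_{-2} f = (5/2)x^3 - (53/4)x^2 + (47/2)x - 14
θ E_{-2} f = (15/2)x^3 - (53/2)x^2 + (47/2)x


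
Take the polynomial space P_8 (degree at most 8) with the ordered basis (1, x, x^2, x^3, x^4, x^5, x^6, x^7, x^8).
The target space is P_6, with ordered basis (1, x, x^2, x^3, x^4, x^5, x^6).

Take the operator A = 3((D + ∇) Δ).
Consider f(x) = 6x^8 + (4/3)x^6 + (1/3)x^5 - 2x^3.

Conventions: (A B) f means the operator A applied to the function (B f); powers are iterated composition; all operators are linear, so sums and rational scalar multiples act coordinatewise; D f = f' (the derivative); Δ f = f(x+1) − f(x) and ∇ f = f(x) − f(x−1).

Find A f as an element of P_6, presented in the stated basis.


Δ f = 48x^7 + 168x^6 + 344x^5 + (1325/3)x^4 + 366x^3 + (556/3)x^2 + (155/3)x + 17/3
D Δ f = 336x^6 + 1008x^5 + 1720x^4 + (5300/3)x^3 + 1098x^2 + (1112/3)x + 155/3
∇ Δ f = 336x^6 + 880x^4 + (20/3)x^3 + 376x^2 - (26/3)x + 44/3
(D + ∇) Δ f = 672x^6 + 1008x^5 + 2600x^4 + (5320/3)x^3 + 1474x^2 + 362x + 199/3
(3((D + ∇) Δ)) f = 2016x^6 + 3024x^5 + 7800x^4 + 5320x^3 + 4422x^2 + 1086x + 199

the image equals g(x) = 2016x^6 + 3024x^5 + 7800x^4 + 5320x^3 + 4422x^2 + 1086x + 199


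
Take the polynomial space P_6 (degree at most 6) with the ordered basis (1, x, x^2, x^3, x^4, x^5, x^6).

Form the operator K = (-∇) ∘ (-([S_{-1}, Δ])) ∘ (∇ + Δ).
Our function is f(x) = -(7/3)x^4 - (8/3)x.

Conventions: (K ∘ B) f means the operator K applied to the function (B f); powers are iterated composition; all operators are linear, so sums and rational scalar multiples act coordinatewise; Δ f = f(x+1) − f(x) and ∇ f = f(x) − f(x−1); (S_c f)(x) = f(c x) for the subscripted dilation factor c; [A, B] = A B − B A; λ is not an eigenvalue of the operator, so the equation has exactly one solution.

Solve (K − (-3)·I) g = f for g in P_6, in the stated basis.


g(x) = -(7/9)x^4 + 24x - 112/9

write g with unknown coordinates in the stated basis and equate coefficients in (K − (-3)·I) g = f
solving from the highest basis element down gives g = -(7/9)x^4 + 24x - 112/9
check: K g = -(224/3)x + 112/3
so K g − (-3)·g = -(7/3)x^4 - (8/3)x = f ✓


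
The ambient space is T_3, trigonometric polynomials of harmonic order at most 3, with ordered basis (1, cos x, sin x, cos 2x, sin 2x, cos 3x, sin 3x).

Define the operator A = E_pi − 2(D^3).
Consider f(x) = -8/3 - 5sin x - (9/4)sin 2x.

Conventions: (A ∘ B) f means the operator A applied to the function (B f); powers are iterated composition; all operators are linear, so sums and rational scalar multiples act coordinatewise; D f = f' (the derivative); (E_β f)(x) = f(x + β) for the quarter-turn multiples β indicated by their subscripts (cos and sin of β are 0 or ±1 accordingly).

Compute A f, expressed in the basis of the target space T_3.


E_pi f = -8/3 + 5sin x - (9/4)sin 2x
D f = -5cos x - (9/2)cos 2x
D D f = 5sin x + 9sin 2x
D D D f = 5cos x + 18cos 2x
(-2(D^3)) f = -10cos x - 36cos 2x
(E_pi − 2(D^3)) f = -8/3 - 10cos x + 5sin x - 36cos 2x - (9/4)sin 2x

the image equals g(x) = -8/3 - 10cos x + 5sin x - 36cos 2x - (9/4)sin 2x


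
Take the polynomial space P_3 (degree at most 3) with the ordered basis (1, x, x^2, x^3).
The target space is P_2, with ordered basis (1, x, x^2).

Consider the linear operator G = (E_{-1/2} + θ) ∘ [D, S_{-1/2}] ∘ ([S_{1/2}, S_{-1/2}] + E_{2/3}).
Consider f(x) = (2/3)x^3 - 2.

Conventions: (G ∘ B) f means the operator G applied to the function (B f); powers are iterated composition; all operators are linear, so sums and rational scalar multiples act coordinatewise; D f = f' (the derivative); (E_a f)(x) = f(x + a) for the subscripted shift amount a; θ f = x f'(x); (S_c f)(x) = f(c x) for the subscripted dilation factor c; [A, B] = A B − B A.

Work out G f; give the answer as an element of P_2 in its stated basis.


S_{-1/2} f = -(1/12)x^3 - 2
S_{1/2} S_{-1/2} f = -(1/96)x^3 - 2
S_{1/2} f = (1/12)x^3 - 2
S_{-1/2} S_{1/2} f = -(1/96)x^3 - 2
[S_{1/2}, S_{-1/2}] f = 0
E_{2/3} f = (2/3)x^3 + (4/3)x^2 + (8/9)x - 146/81
([S_{1/2}, S_{-1/2}] + E_{2/3}) f = (2/3)x^3 + (4/3)x^2 + (8/9)x - 146/81
S_{-1/2} ([S_{1/2}, S_{-1/2}] + E_{2/3}) f = -(1/12)x^3 + (1/3)x^2 - (4/9)x - 146/81
D S_{-1/2} ([S_{1/2}, S_{-1/2}] + E_{2/3}) f = -(1/4)x^2 + (2/3)x - 4/9
D ([S_{1/2}, S_{-1/2}] + E_{2/3}) f = 2x^2 + (8/3)x + 8/9
S_{-1/2} D ([S_{1/2}, S_{-1/2}] + E_{2/3}) f = (1/2)x^2 - (4/3)x + 8/9
[D, S_{-1/2}] ([S_{1/2}, S_{-1/2}] + E_{2/3}) f = -(3/4)x^2 + 2x - 4/3
E_{-1/2} [D, S_{-1/2}] ([S_{1/2}, S_{-1/2}] + E_{2/3}) f = -(3/4)x^2 + (11/4)x - 121/48
θ [D, S_{-1/2}] ([S_{1/2}, S_{-1/2}] + E_{2/3}) f = -(3/2)x^2 + 2x
(E_{-1/2} + θ) [D, S_{-1/2}] ([S_{1/2}, S_{-1/2}] + E_{2/3}) f = -(9/4)x^2 + (19/4)x - 121/48

the image equals g(x) = -(9/4)x^2 + (19/4)x - 121/48


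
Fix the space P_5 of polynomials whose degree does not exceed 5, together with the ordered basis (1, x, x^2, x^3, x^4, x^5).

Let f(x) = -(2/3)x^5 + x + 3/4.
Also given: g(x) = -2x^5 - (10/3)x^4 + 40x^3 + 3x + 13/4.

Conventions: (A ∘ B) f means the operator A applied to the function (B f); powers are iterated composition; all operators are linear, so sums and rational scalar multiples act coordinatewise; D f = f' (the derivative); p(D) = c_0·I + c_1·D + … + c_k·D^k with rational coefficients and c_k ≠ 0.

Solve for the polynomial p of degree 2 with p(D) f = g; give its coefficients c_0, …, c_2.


D^0 f = -(2/3)x^5 + x + 3/4
D^1 f = -(10/3)x^4 + 1
D^2 f = -(40/3)x^3
matching coefficients of g against c_0 f + c_1 Df + … from the top degree down determines the c_i
solution: c_0 = 3, c_1 = 1, c_2 = -3

c_0 = 3, c_1 = 1, c_2 = -3


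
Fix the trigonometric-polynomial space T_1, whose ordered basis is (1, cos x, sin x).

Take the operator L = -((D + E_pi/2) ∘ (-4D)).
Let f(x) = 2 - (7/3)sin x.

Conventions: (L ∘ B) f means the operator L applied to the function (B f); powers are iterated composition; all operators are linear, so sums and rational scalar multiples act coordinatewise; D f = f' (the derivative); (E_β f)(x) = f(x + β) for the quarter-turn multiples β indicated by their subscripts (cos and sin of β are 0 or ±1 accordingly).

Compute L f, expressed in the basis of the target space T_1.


the image equals g(x) = (56/3)sin x

D f = -(7/3)cos x
(-4D) f = (28/3)cos x
D (-4D) f = -(28/3)sin x
E_pi/2 (-4D) f = -(28/3)sin x
(D + E_pi/2) (-4D) f = -(56/3)sin x
(-((D + E_pi/2) ∘ (-4D))) f = (56/3)sin x


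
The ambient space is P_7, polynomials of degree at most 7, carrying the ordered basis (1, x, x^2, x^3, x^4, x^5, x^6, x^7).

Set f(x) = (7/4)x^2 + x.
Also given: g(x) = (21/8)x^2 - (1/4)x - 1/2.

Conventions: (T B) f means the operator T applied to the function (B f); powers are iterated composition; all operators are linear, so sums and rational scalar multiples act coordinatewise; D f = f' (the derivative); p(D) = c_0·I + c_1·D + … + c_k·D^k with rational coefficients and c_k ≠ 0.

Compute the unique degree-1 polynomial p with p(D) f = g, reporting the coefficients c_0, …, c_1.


D^0 f = (7/4)x^2 + x
D^1 f = (7/2)x + 1
matching coefficients of g against c_0 f + c_1 Df + … from the top degree down determines the c_i
solution: c_0 = 3/2, c_1 = -1/2

p(D) = (3/2)·I − (1/2)·D, i.e. c_0 = 3/2, c_1 = -1/2


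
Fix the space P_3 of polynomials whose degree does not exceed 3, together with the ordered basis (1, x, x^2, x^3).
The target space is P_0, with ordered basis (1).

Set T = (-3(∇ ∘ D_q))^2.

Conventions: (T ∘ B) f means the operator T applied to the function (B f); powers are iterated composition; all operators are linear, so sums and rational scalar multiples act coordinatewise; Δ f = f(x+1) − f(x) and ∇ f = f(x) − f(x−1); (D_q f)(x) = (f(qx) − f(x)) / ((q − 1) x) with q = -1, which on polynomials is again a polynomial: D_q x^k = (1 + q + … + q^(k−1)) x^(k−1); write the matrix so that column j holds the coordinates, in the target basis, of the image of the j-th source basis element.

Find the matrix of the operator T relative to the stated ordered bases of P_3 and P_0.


image of 1: 0
image of x: 0
image of x^2: 0
image of x^3: 0
each image's coordinates form column j of the matrix

the matrix is [[0, 0, 0, 0]] (rows listed top to bottom)


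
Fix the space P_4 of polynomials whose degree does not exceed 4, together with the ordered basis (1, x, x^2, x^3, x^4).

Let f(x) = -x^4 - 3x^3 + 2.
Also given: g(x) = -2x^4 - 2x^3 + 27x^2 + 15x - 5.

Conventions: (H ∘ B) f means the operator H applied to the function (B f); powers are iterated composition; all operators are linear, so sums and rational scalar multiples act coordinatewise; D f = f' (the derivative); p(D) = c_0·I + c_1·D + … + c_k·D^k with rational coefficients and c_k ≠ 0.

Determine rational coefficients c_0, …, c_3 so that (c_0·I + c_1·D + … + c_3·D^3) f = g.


p(D) = 2·I − D − (3/2)·D^2 + (1/2)·D^3, i.e. c_0 = 2, c_1 = -1, c_2 = -3/2, c_3 = 1/2

D^0 f = -x^4 - 3x^3 + 2
D^1 f = -4x^3 - 9x^2
D^2 f = -12x^2 - 18x
D^3 f = -24x - 18
matching coefficients of g against c_0 f + c_1 Df + … from the top degree down determines the c_i
solution: c_0 = 2, c_1 = -1, c_2 = -3/2, c_3 = 1/2


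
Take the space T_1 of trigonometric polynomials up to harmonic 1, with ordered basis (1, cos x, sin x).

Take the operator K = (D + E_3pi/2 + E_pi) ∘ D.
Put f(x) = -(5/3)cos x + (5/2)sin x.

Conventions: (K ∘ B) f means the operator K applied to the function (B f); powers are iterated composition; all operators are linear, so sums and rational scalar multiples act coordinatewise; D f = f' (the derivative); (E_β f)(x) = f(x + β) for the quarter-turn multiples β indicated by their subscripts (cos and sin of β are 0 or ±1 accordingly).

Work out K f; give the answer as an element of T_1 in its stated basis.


the result is g(x) = -(5/2)cos x - (5/3)sin x

D f = (5/2)cos x + (5/3)sin x
D D f = (5/3)cos x - (5/2)sin x
E_3pi/2 D f = -(5/3)cos x + (5/2)sin x
E_pi D f = -(5/2)cos x - (5/3)sin x
(D + E_3pi/2 + E_pi) D f = -(5/2)cos x - (5/3)sin x


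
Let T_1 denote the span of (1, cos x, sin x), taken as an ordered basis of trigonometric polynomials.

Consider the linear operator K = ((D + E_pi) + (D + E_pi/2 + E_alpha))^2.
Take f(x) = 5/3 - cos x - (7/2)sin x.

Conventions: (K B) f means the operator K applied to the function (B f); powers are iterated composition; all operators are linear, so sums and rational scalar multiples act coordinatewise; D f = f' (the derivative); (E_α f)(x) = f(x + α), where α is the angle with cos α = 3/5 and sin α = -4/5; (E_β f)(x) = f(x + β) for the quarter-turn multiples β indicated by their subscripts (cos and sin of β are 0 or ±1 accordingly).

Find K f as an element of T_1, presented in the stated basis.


the result is g(x) = 15 + (271/25)cos x + (731/50)sin x

D f = -(7/2)cos x + sin x
E_pi f = 5/3 + cos x + (7/2)sin x
(D + E_pi) f = 5/3 - (5/2)cos x + (9/2)sin x
D f = -(7/2)cos x + sin x
E_pi/2 f = 5/3 - (7/2)cos x + sin x
E_alpha f = 5/3 + (11/5)cos x - (29/10)sin x
(D + E_pi/2 + E_alpha) f = 10/3 - (24/5)cos x - (9/10)sin x
((D + E_pi) + (D + E_pi/2 + E_alpha)) f = 5 - (73/10)cos x + (18/5)sin x
D ((D + E_pi) + (D + E_pi/2 + E_alpha)) f = (18/5)cos x + (73/10)sin x
E_pi ((D + E_pi) + (D + E_pi/2 + E_alpha)) f = 5 + (73/10)cos x - (18/5)sin x
(D + E_pi) ((D + E_pi) + (D + E_pi/2 + E_alpha)) f = 5 + (109/10)cos x + (37/10)sin x
D ((D + E_pi) + (D + E_pi/2 + E_alpha)) f = (18/5)cos x + (73/10)sin x
E_pi/2 ((D + E_pi) + (D + E_pi/2 + E_alpha)) f = 5 + (18/5)cos x + (73/10)sin x
E_alpha ((D + E_pi) + (D + E_pi/2 + E_alpha)) f = 5 - (363/50)cos x - (92/25)sin x
(D + E_pi/2 + E_alpha) ((D + E_pi) + (D + E_pi/2 + E_alpha)) f = 10 - (3/50)cos x + (273/25)sin x
((D + E_pi) + (D + E_pi/2 + E_alpha)) ((D + E_pi) + (D + E_pi/2 + E_alpha)) f = 15 + (271/25)cos x + (731/50)sin x


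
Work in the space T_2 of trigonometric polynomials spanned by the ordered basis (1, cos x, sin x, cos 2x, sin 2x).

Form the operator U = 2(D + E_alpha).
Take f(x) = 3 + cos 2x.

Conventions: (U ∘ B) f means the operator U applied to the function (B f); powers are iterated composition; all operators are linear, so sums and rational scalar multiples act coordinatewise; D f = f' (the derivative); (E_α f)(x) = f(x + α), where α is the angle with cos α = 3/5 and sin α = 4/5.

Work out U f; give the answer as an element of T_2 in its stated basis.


D f = -2sin 2x
E_alpha f = 3 - (7/25)cos 2x - (24/25)sin 2x
(D + E_alpha) f = 3 - (7/25)cos 2x - (74/25)sin 2x
(2(D + E_alpha)) f = 6 - (14/25)cos 2x - (148/25)sin 2x

g(x) = 6 - (14/25)cos 2x - (148/25)sin 2x


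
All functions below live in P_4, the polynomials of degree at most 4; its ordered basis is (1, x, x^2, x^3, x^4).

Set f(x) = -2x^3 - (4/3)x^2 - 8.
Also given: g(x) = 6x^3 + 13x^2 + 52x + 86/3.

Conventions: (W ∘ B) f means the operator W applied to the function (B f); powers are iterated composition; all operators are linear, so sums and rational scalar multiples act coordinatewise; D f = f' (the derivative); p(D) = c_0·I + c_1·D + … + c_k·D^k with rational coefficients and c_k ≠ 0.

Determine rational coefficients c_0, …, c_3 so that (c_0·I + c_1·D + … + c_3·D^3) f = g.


c_0 = -3, c_1 = -3/2, c_2 = -4, c_3 = 1/2

D^0 f = -2x^3 - (4/3)x^2 - 8
D^1 f = -6x^2 - (8/3)x
D^2 f = -12x - 8/3
D^3 f = -12
matching coefficients of g against c_0 f + c_1 Df + … from the top degree down determines the c_i
solution: c_0 = -3, c_1 = -3/2, c_2 = -4, c_3 = 1/2


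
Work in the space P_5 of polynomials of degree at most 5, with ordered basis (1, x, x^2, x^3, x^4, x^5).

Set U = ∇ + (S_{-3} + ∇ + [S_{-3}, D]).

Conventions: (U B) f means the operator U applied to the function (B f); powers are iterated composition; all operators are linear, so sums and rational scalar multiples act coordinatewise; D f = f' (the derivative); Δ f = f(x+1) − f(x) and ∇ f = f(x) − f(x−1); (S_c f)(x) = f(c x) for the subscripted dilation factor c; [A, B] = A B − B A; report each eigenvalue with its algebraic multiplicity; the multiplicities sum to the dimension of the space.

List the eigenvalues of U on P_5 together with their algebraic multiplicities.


λ = -243 (multiplicity 1), λ = -27 (multiplicity 1), λ = -3 (multiplicity 1), λ = 1 (multiplicity 1), λ = 9 (multiplicity 1), λ = 81 (multiplicity 1)

image of 1: 1
image of x: -3x + 6
image of x^2: 9x^2 - 20x - 2
image of x^3: -27x^3 + 114x^2 - 6x + 2
image of x^4: 81x^4 - 424x^3 - 12x^2 + 8x - 2
image of x^5: -243x^5 + 1630x^4 - 20x^3 + 20x^2 - 10x + 2
the matrix is upper triangular; its diagonal is (1, -3, 9, -27, 81, -243)
for a triangular matrix the eigenvalues are the diagonal entries, with algebraic multiplicity their repetition count


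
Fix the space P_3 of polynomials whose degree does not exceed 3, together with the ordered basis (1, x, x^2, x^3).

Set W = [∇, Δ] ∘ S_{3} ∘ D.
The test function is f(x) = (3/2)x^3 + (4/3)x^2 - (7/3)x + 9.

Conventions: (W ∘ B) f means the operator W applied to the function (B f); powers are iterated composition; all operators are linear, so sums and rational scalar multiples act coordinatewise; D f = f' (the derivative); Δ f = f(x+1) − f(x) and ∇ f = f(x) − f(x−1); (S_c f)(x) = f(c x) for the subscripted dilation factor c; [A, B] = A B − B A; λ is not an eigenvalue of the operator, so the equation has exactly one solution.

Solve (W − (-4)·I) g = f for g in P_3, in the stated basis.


g(x) = (3/8)x^3 + (1/3)x^2 - (7/12)x + 9/4

write g with unknown coordinates in the stated basis and equate coefficients in (W − (-4)·I) g = f
solving from the highest basis element down gives g = (3/8)x^3 + (1/3)x^2 - (7/12)x + 9/4
check: W g = 0
so W g − (-4)·g = (3/2)x^3 + (4/3)x^2 - (7/3)x + 9 = f ✓


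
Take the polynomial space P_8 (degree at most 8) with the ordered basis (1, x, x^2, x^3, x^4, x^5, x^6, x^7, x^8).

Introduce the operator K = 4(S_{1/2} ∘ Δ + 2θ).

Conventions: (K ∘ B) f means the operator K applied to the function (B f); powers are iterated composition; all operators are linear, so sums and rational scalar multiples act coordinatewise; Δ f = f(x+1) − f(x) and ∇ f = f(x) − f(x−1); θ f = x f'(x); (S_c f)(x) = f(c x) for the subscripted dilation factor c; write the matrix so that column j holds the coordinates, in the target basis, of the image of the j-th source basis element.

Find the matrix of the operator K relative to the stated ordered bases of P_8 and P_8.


image of 1: 0
image of x: 8x + 4
image of x^2: 16x^2 + 4x + 4
image of x^3: 24x^3 + 3x^2 + 6x + 4
image of x^4: 32x^4 + 2x^3 + 6x^2 + 8x + 4
image of x^5: 40x^5 + (5/4)x^4 + 5x^3 + 10x^2 + 10x + 4
image of x^6: 48x^6 + (3/4)x^5 + (15/4)x^4 + 10x^3 + 15x^2 + 12x + 4
image of x^7: 56x^7 + (7/16)x^6 + (21/8)x^5 + (35/4)x^4 + (35/2)x^3 + 21x^2 + 14x + 4
image of x^8: 64x^8 + (1/4)x^7 + (7/4)x^6 + 7x^5 + (35/2)x^4 + 28x^3 + 28x^2 + 16x + 4
each image's coordinates form column j of the matrix

the matrix is [[0, 4, 4, 4, 4, 4, 4, 4, 4]; [0, 8, 4, 6, 8, 10, 12, 14, 16]; [0, 0, 16, 3, 6, 10, 15, 21, 28]; [0, 0, 0, 24, 2, 5, 10, 35/2, 28]; [0, 0, 0, 0, 32, 5/4, 15/4, 35/4, 35/2]; [0, 0, 0, 0, 0, 40, 3/4, 21/8, 7]; [0, 0, 0, 0, 0, 0, 48, 7/16, 7/4]; [0, 0, 0, 0, 0, 0, 0, 56, 1/4]; [0, 0, 0, 0, 0, 0, 0, 0, 64]] (rows listed top to bottom)


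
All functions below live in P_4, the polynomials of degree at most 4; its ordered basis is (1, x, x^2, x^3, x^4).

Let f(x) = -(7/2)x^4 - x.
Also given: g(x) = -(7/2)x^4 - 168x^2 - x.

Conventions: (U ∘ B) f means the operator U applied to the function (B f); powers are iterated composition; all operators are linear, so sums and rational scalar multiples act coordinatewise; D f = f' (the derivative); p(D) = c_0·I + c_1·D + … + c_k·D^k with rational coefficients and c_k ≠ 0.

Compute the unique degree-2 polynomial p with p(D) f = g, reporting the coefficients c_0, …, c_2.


c_0 = 1, c_1 = 0, c_2 = 4

D^0 f = -(7/2)x^4 - x
D^1 f = -14x^3 - 1
D^2 f = -42x^2
matching coefficients of g against c_0 f + c_1 Df + … from the top degree down determines the c_i
solution: c_0 = 1, c_1 = 0, c_2 = 4


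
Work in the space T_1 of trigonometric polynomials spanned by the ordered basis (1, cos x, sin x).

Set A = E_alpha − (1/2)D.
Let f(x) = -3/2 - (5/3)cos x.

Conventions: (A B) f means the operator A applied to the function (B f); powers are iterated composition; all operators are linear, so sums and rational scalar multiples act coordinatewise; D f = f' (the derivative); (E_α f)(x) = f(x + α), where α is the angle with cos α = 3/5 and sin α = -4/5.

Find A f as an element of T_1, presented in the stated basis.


E_alpha f = -3/2 - cos x - (4/3)sin x
D f = (5/3)sin x
(-(1/2)D) f = -(5/6)sin x
(E_alpha − (1/2)D) f = -3/2 - cos x - (13/6)sin x

the result is g(x) = -3/2 - cos x - (13/6)sin x


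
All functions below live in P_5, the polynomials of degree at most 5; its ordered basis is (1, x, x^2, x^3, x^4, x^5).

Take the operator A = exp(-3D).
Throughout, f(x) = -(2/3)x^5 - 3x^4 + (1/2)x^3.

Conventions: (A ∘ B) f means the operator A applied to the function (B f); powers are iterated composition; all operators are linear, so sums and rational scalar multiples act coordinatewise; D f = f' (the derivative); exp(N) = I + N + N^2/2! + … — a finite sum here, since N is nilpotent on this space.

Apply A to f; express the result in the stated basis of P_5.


g(x) = -(2/3)x^5 + 7x^4 - (47/2)x^3 + (27/2)x^2 + (135/2)x - 189/2

order-1 term: 10x^4 + 36x^3 - (9/2)x^2
order-2 term: -60x^3 - 162x^2 + (27/2)x
order-3 term: 180x^2 + 324x - 27/2
order-4 term: -270x - 243
order-5 term: 162
the series for exp(-3D) f terminates at order 5
exp(-3D) f = -(2/3)x^5 + 7x^4 - (47/2)x^3 + (27/2)x^2 + (135/2)x - 189/2


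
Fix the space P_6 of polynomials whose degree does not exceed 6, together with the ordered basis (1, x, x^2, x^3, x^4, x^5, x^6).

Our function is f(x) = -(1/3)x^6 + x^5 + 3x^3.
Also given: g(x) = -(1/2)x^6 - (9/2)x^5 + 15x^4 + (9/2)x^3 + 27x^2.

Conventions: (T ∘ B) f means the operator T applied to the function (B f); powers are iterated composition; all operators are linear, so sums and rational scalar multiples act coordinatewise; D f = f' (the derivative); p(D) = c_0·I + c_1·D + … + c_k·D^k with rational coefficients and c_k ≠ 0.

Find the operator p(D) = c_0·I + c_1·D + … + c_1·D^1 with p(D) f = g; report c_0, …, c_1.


c_0 = 3/2, c_1 = 3

D^0 f = -(1/3)x^6 + x^5 + 3x^3
D^1 f = -2x^5 + 5x^4 + 9x^2
matching coefficients of g against c_0 f + c_1 Df + … from the top degree down determines the c_i
solution: c_0 = 3/2, c_1 = 3


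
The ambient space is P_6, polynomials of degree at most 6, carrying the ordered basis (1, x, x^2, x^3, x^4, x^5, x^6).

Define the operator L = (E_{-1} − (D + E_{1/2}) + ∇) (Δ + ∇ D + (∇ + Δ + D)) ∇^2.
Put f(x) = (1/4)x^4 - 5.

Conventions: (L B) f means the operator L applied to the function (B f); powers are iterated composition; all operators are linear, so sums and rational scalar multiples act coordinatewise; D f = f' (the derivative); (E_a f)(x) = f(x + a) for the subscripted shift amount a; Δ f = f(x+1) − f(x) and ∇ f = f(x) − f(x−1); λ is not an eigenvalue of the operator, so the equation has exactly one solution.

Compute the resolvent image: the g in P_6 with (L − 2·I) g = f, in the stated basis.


write g with unknown coordinates in the stated basis and equate coefficients in (L − 2·I) g = f
solving from the highest basis element down gives g = -(1/8)x^4 + 23/2
check: L g = 18
so L g − 2·g = (1/4)x^4 - 5 = f ✓

g(x) = -(1/8)x^4 + 23/2


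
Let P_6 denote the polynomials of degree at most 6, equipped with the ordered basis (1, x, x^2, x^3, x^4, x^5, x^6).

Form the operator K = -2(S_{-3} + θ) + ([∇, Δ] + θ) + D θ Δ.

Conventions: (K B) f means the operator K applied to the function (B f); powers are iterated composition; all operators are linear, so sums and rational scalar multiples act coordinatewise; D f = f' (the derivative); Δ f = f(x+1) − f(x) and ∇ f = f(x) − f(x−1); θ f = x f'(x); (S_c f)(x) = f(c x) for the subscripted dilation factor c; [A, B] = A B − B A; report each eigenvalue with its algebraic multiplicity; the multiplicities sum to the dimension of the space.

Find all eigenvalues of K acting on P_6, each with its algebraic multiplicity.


image of 1: -2
image of x: 5x
image of x^2: -20x^2 + 2
image of x^3: 51x^3 + 12x + 3
image of x^4: -166x^4 + 36x^2 + 24x + 4
image of x^5: 481x^5 + 80x^3 + 90x^2 + 40x + 5
image of x^6: -1464x^6 + 150x^4 + 240x^3 + 180x^2 + 60x + 6
the matrix is upper triangular; its diagonal is (-2, 5, -20, 51, -166, 481, -1464)
for a triangular matrix the eigenvalues are the diagonal entries, with algebraic multiplicity their repetition count

λ = -1464 (multiplicity 1), λ = -166 (multiplicity 1), λ = -20 (multiplicity 1), λ = -2 (multiplicity 1), λ = 5 (multiplicity 1), λ = 51 (multiplicity 1), λ = 481 (multiplicity 1)


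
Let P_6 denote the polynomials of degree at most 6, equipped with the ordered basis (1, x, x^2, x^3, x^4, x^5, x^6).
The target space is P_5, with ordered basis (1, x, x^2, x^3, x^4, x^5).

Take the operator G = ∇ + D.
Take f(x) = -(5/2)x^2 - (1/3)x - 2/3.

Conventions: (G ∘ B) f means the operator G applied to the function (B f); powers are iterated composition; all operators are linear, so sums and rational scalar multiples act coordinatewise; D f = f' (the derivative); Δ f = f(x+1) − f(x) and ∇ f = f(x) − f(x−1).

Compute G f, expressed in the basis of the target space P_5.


∇ f = -5x + 13/6
D f = -5x - 1/3
(∇ + D) f = -10x + 11/6

the image equals g(x) = -10x + 11/6


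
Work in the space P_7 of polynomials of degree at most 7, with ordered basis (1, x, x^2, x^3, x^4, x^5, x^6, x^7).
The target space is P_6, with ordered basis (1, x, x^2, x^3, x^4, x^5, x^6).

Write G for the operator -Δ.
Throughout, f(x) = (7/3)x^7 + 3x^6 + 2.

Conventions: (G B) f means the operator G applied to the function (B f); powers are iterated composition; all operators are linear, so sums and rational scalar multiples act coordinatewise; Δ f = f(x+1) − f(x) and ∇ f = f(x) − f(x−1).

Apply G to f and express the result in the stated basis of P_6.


Δ f = (49/3)x^6 + 67x^5 + (380/3)x^4 + (425/3)x^3 + 94x^2 + (103/3)x + 16/3
(-Δ) f = -(49/3)x^6 - 67x^5 - (380/3)x^4 - (425/3)x^3 - 94x^2 - (103/3)x - 16/3

the image equals g(x) = -(49/3)x^6 - 67x^5 - (380/3)x^4 - (425/3)x^3 - 94x^2 - (103/3)x - 16/3


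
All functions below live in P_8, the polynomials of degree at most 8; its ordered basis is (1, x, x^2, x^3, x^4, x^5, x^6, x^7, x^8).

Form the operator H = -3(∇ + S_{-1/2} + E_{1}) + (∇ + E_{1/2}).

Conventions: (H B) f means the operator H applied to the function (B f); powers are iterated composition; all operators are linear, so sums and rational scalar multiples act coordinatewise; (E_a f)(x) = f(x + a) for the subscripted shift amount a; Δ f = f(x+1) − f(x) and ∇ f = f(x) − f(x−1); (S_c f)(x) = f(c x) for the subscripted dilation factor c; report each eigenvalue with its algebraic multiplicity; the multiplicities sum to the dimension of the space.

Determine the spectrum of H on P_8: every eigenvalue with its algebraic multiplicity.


λ = -5 (multiplicity 1), λ = -11/4 (multiplicity 1), λ = -35/16 (multiplicity 1), λ = -131/64 (multiplicity 1), λ = -515/256 (multiplicity 1), λ = -253/128 (multiplicity 1), λ = -61/32 (multiplicity 1), λ = -13/8 (multiplicity 1), λ = -1/2 (multiplicity 1)

image of 1: -5
image of x: -(1/2)x - 9/2
image of x^2: -(11/4)x^2 - 9x - 3/4
image of x^3: -(13/8)x^3 - (27/2)x^2 - (9/4)x - 39/8
image of x^4: -(35/16)x^4 - 18x^3 - (9/2)x^2 - (39/2)x - 15/16
image of x^5: -(61/32)x^5 - (45/2)x^4 - (15/2)x^3 - (195/4)x^2 - (75/16)x - 159/32
image of x^6: -(131/64)x^6 - 27x^5 - (45/4)x^4 - (195/2)x^3 - (225/16)x^2 - (477/16)x - 63/64
image of x^7: -(253/128)x^7 - (63/2)x^6 - (63/4)x^5 - (1365/8)x^4 - (525/16)x^3 - (3339/32)x^2 - (441/64)x - 639/128
image of x^8: -(515/256)x^8 - 36x^7 - 21x^6 - 273x^5 - (525/8)x^4 - (1113/4)x^3 - (441/16)x^2 - (639/16)x - 255/256
the matrix is upper triangular; its diagonal is (-5, -1/2, -11/4, -13/8, -35/16, -61/32, -131/64, -253/128, -515/256)
for a triangular matrix the eigenvalues are the diagonal entries, with algebraic multiplicity their repetition count


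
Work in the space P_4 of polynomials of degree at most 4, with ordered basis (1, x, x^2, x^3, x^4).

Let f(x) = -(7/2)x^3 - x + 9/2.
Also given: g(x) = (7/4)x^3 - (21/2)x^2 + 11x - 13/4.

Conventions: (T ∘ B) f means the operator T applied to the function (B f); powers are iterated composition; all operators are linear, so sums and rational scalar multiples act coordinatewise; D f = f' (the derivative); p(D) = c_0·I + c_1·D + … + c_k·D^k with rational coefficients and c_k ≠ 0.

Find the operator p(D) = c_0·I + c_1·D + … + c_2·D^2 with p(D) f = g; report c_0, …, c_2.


D^0 f = -(7/2)x^3 - x + 9/2
D^1 f = -(21/2)x^2 - 1
D^2 f = -21x
matching coefficients of g against c_0 f + c_1 Df + … from the top degree down determines the c_i
solution: c_0 = -1/2, c_1 = 1, c_2 = -1/2

c_0 = -1/2, c_1 = 1, c_2 = -1/2


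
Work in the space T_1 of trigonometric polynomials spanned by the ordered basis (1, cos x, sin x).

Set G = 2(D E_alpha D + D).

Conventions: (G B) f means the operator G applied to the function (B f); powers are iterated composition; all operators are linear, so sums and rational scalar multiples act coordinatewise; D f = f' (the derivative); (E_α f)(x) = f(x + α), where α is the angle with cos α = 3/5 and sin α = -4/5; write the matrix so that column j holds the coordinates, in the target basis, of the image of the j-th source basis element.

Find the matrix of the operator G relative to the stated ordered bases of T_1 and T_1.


the matrix is [[0, 0, 0]; [0, -6/5, 18/5]; [0, -18/5, -6/5]] (rows listed top to bottom)

image of 1: 0
image of cos x: -(6/5)cos x - (18/5)sin x
image of sin x: (18/5)cos x - (6/5)sin x
each image's coordinates form column j of the matrix


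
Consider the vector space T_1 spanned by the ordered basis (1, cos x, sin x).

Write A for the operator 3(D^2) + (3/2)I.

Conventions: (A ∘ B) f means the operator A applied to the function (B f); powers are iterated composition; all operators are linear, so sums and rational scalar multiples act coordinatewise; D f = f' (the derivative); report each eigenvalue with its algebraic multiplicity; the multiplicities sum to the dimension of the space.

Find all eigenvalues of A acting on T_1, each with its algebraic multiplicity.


image of 1: 3/2
image of cos x: -(3/2)cos x
image of sin x: -(3/2)sin x
the matrix is diagonal; its diagonal is (3/2, -3/2, -3/2)
for a triangular matrix the eigenvalues are the diagonal entries, with algebraic multiplicity their repetition count

λ = -3/2 (multiplicity 2), λ = 3/2 (multiplicity 1)


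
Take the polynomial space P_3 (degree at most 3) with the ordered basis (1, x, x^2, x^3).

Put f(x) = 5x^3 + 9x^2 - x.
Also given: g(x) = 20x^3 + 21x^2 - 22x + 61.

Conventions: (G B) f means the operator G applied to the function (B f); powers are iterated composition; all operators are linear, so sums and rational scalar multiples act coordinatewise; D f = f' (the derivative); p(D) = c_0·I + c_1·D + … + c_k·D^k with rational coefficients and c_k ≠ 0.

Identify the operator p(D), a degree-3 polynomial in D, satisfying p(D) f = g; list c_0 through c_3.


p(D) = 4·I − D + 2·D^3, i.e. c_0 = 4, c_1 = -1, c_2 = 0, c_3 = 2

D^0 f = 5x^3 + 9x^2 - x
D^1 f = 15x^2 + 18x - 1
D^2 f = 30x + 18
D^3 f = 30
matching coefficients of g against c_0 f + c_1 Df + … from the top degree down determines the c_i
solution: c_0 = 4, c_1 = -1, c_2 = 0, c_3 = 2


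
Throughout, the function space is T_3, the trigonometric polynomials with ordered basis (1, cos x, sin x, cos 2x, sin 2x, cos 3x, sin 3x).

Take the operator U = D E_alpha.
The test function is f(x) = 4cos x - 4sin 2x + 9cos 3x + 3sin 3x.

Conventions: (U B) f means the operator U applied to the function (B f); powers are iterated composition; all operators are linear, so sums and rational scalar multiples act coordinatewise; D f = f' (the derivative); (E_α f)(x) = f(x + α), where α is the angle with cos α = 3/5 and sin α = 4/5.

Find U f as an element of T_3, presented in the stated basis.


the image equals g(x) = -(16/5)cos x - (12/5)sin x + (56/25)cos 2x + (192/25)sin 2x - (2241/125)cos 3x + (2763/125)sin 3x

E_alpha f = (12/5)cos x - (16/5)sin x - (96/25)cos 2x + (28/25)sin 2x - (921/125)cos 3x - (747/125)sin 3x
D E_alpha f = -(16/5)cos x - (12/5)sin x + (56/25)cos 2x + (192/25)sin 2x - (2241/125)cos 3x + (2763/125)sin 3x
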